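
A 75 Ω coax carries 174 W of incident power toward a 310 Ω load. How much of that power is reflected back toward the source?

P_reflected ≈ 64.8 W

Γ = (310 − 75)/(310 + 75) = 0.61
|Γ|² = 0.373
P_refl = |Γ|²·P_inc = 64.8 W, P_del = (1 − |Γ|²)·P_inc = 109 W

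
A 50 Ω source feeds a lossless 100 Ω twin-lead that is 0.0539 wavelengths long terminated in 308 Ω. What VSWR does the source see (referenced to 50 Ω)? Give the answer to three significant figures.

VSWR ≈ 5.69

βl = 2π × 0.0539 = 19.4°
tan(βl) = 0.352
Z_in = Z_0·(Z_L + jZ_0·tanβl)/(Z_0 + jZ_L·tanβl) = 159 − j137 Ω
Γ_s = (Z_in − Z_s)/(Z_in + Z_s) = (109 − j137)/(209 − j137), |Γ_s| = 0.701
VSWR = (1 + |Γ_s|)/(1 − |Γ_s|)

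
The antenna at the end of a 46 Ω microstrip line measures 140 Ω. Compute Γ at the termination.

Γ = (Z_L − Z_0)/(Z_L + Z_0) = (140 − 46)/(140 + 46) = 94/186

Γ = 0.505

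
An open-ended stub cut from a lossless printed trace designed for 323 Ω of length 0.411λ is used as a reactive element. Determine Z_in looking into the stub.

Z_in ≈ +j516 Ω

βl = 2π × 0.411 = 148°
tan(βl) = -0.626
For an open-ended stub, Z_in = −jZ_0·cot(βl) = −jZ_0/tan(βl)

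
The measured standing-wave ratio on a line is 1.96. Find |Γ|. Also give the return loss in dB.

|Γ| = (S − 1)/(S + 1) = (1.96 − 1)/(1.96 + 1) = 0.96/2.96
RL = −20·log₁₀|Γ| = −20·log₁₀(0.324)

|Γ| ≈ 0.324; return loss ≈ 9.78 dB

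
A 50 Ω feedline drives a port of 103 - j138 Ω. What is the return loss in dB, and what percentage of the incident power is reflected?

RL ≈ 2.88 dB; 51.5% of incident power reflected

Γ = (53 − j138)/(153 − j138), |Γ| = 0.717
RL = −20·log₁₀(0.717) = 2.88 dB
P_refl/P_inc = |Γ|² = 0.515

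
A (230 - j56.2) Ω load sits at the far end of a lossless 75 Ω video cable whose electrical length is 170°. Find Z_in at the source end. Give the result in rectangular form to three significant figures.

Z_in ≈ 227 + j61.3 Ω

tan(βl) = tan(170°) = -0.176
Z_in = Z_0·(Z_L + jZ_0·tanβl)/(Z_0 + jZ_L·tanβl)
     = 75·(230 − j69.4)/(65.1 − j40.6)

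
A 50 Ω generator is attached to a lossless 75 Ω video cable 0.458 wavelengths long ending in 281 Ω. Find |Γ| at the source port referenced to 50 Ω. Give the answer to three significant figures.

βl = 2π × 0.458 = 165°
tan(βl) = -0.27
Z_in = Z_0·(Z_L + jZ_0·tanβl)/(Z_0 + jZ_L·tanβl) = 149 + j130 Ω
Γ_s = (Z_in − Z_s)/(Z_in + Z_s) = (98.9 + j130)/(199 + j130), |Γ_s| = 0.688

|Γ| ≈ 0.688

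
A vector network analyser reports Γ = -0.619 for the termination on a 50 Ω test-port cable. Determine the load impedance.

Z_L = Z_0·(1 + Γ)/(1 − Γ) = 50·(0.381)/(1.62)

Z_L ≈ 11.8 Ω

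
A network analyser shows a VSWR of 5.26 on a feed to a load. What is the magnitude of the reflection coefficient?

|Γ| ≈ 0.681

|Γ| = (S − 1)/(S + 1) = (5.26 − 1)/(5.26 + 1) = 4.26/6.26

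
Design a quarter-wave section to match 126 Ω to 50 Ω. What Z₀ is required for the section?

Z_qwt = √(Z_0·R_L) = √(50 × 126) = √6300

Z_qwt ≈ 79.4 Ω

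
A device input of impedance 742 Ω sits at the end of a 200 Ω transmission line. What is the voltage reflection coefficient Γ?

Γ = 0.575

Γ = (Z_L − Z_0)/(Z_L + Z_0) = (742 − 200)/(742 + 200) = 542/942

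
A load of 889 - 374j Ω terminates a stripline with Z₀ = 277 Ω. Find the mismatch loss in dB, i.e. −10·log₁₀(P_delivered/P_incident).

Γ = (612 − j374)/(1166 − j374), |Γ| = 0.586
|Γ|² = 0.343, so P_del/P_inc = 1 − |Γ|² = 0.657
ML = −10·log₁₀(1 − |Γ|²)

mismatch loss ≈ 1.82 dB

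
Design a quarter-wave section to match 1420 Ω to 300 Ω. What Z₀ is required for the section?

Z_qwt = √(Z_0·R_L) = √(300 × 1420) = √426000

Z_qwt ≈ 653 Ω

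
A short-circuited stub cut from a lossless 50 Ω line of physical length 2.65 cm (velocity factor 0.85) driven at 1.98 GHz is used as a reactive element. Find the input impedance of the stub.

Z_in ≈ +j175 Ω

λ = v/f = 0.85·c / 1.98 GHz = 0.129 m
βl = 2π·l/λ = 2π × 0.206 = 74.1°
tan(βl) = 3.5
For a short-circuited stub, Z_in = jZ_0·tan(βl)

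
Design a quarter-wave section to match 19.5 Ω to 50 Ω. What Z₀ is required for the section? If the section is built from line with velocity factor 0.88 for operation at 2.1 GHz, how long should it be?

Z_qwt ≈ 31.2 Ω; length ≈ 3.14 cm

Z_qwt = √(Z_0·R_L) = √(50 × 19.5) = √975
λ = 0.88·c/f = 0.126 m, so l = λ/4 = 0.0314 m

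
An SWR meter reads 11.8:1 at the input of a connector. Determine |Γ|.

|Γ| = (S − 1)/(S + 1) = (11.8 − 1)/(11.8 + 1) = 10.8/12.8

|Γ| ≈ 0.844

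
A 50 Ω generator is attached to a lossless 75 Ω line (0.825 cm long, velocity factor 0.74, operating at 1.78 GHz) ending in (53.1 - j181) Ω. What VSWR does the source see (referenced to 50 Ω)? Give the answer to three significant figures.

λ = v/f = 0.74·c / 1.78 GHz = 0.125 m
βl = 2π·l/λ = 2π × 0.0661 = 23.8°
tan(βl) = 0.441
Z_in = Z_0·(Z_L + jZ_0·tanβl)/(Z_0 + jZ_L·tanβl) = 14.5 − j73.8 Ω
Γ_s = (Z_in − Z_s)/(Z_in + Z_s) = (-35.5 − j73.8)/(64.5 − j73.8), |Γ_s| = 0.835
VSWR = (1 + |Γ_s|)/(1 − |Γ_s|)

VSWR ≈ 11.1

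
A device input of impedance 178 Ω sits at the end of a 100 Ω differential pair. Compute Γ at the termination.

Γ = 0.281

Γ = (Z_L − Z_0)/(Z_L + Z_0) = (178 − 100)/(178 + 100) = 78/278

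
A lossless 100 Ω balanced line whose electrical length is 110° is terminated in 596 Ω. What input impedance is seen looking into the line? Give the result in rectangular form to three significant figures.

tan(βl) = tan(110°) = -2.75
Z_in = Z_0·(Z_L + jZ_0·tanβl)/(Z_0 + jZ_L·tanβl)
     = 100·(596 − j275)/(100 − j1640)

Z_in ≈ 18.9 + j35.2 Ω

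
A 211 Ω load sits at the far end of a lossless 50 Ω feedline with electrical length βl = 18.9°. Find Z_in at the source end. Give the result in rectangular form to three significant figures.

tan(βl) = tan(18.9°) = 0.342
Z_in = Z_0·(Z_L + jZ_0·tanβl)/(Z_0 + jZ_L·tanβl)
     = 50·(211 + j17.1)/(50 + j72.2)

Z_in ≈ 76.4 − j93.2 Ω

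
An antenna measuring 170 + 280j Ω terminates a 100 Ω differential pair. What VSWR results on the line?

VSWR ≈ 6.75

Γ = (Z_L − Z_0)/(Z_L + Z_0) = (70 + j280)/(270 + j280)
|Γ| = 289/389 = 0.742
VSWR = (1 + |Γ|)/(1 − |Γ|) = 1.74/0.258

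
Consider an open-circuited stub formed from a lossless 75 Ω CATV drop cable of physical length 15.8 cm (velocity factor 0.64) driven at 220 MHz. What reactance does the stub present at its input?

X_in ≈ -34.7 Ω (capacitive)

λ = v/f = 0.64·c / 220 MHz = 0.873 m
βl = 2π·l/λ = 2π × 0.181 = 65.2°
tan(βl) = 2.16
For an open-circuited stub, Z_in = −jZ_0·cot(βl) = −jZ_0/tan(βl)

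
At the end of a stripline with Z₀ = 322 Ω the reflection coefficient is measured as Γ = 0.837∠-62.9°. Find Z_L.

Z_L = Z_0·(1 + Γ)/(1 − Γ) = 322·(1.38 − j0.745)/(0.619 + j0.745)

Z_L ≈ 103 − j512 Ω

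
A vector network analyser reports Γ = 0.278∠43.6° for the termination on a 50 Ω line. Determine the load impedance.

Z_L = Z_0·(1 + Γ)/(1 − Γ) = 50·(1.2 + j0.192)/(0.799 − j0.192)

Z_L ≈ 68.4 + j28.4 Ω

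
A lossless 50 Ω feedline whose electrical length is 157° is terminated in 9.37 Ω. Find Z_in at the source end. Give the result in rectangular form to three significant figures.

Z_in ≈ 11 − j20.3 Ω

tan(βl) = tan(157°) = -0.424
Z_in = Z_0·(Z_L + jZ_0·tanβl)/(Z_0 + jZ_L·tanβl)
     = 50·(9.37 − j21.2)/(50 − j3.98)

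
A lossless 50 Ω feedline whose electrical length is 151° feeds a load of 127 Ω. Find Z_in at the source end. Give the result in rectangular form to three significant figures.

tan(βl) = tan(151°) = -0.554
Z_in = Z_0·(Z_L + jZ_0·tanβl)/(Z_0 + jZ_L·tanβl)
     = 50·(127 − j27.7)/(50 − j70.4)

Z_in ≈ 55.7 + j50.7 Ω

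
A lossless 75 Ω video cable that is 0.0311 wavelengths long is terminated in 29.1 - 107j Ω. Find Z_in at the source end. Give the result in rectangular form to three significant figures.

βl = 2π × 0.0311 = 11.2°
tan(βl) = tan(11.2°) = 0.198
Z_in = Z_0·(Z_L + jZ_0·tanβl)/(Z_0 + jZ_L·tanβl)
     = 75·(29.1 − j92.2)/(96.2 + j5.76)

Z_in ≈ 18.3 − j73 Ω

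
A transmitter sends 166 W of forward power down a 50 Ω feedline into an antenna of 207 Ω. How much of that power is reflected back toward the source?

P_reflected ≈ 61.9 W

Γ = (207 − 50)/(207 + 50) = 0.611
|Γ|² = 0.373
P_refl = |Γ|²·P_inc = 61.9 W, P_del = (1 − |Γ|²)·P_inc = 104 W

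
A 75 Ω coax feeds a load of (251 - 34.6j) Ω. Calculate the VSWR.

Γ = (Z_L − Z_0)/(Z_L + Z_0) = (176 − j34.6)/(326 − j34.6)
|Γ| = 179/328 = 0.547
VSWR = (1 + |Γ|)/(1 − |Γ|) = 1.55/0.453

VSWR ≈ 3.42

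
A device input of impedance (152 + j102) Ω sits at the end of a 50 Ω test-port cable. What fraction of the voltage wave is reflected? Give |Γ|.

Γ = (Z_L − Z_0)/(Z_L + Z_0) = (102 + j102)/(202 + j102)
|Γ| = 144/226

|Γ| ≈ 0.637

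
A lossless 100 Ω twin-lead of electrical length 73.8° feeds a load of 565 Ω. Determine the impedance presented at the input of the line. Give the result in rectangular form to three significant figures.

tan(βl) = tan(73.8°) = 3.44
Z_in = Z_0·(Z_L + jZ_0·tanβl)/(Z_0 + jZ_L·tanβl)
     = 100·(565 + j344)/(100 + j1940)

Z_in ≈ 19.1 − j28.1 Ω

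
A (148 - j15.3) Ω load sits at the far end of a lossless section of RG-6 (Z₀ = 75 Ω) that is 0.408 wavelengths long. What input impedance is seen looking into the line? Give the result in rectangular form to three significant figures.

Z_in ≈ 87.6 + j56 Ω

βl = 2π × 0.408 = 147°
tan(βl) = tan(147°) = -0.652
Z_in = Z_0·(Z_L + jZ_0·tanβl)/(Z_0 + jZ_L·tanβl)
     = 75·(148 − j64.2)/(65 − j96.6)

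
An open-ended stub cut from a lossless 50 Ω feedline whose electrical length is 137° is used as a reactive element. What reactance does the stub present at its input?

X_in ≈ 53.6 Ω (inductive)

tan(βl) = -0.933
For an open-ended stub, Z_in = −jZ_0·cot(βl) = −jZ_0/tan(βl)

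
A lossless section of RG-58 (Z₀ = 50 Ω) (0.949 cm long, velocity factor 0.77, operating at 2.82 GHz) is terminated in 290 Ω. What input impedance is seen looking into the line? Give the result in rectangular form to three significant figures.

λ = v/f = 0.77·c / 2.82 GHz = 0.0819 m
βl = 2π·l/λ = 2π × 0.116 = 41.7°
tan(βl) = tan(41.7°) = 0.891
Z_in = Z_0·(Z_L + jZ_0·tanβl)/(Z_0 + jZ_L·tanβl)
     = 50·(290 + j44.6)/(50 + j258)

Z_in ≈ 18.8 − j52.5 Ω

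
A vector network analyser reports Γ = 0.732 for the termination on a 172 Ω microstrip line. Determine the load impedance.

Z_L ≈ 1110 Ω

Z_L = Z_0·(1 + Γ)/(1 − Γ) = 172·(1.73)/(0.268)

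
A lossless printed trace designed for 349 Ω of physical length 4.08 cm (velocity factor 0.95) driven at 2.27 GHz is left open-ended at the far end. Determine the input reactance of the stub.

λ = v/f = 0.95·c / 2.27 GHz = 0.126 m
βl = 2π·l/λ = 2π × 0.325 = 117°
tan(βl) = -1.96
For an open-ended stub, Z_in = −jZ_0·cot(βl) = −jZ_0/tan(βl)

X_in ≈ 178 Ω (inductive)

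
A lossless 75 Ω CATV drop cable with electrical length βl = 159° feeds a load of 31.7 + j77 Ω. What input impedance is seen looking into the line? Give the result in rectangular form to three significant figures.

tan(βl) = tan(159°) = -0.384
Z_in = Z_0·(Z_L + jZ_0·tanβl)/(Z_0 + jZ_L·tanβl)
     = 75·(31.7 + j48.2)/(105 − j12.2)

Z_in ≈ 18.5 + j36.7 Ω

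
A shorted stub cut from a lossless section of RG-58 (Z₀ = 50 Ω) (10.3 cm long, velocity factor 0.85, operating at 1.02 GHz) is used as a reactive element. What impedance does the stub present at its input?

Z_in ≈ −j30.9 Ω

λ = v/f = 0.85·c / 1.02 GHz = 0.25 m
βl = 2π·l/λ = 2π × 0.412 = 148°
tan(βl) = -0.617
For a shorted stub, Z_in = jZ_0·tan(βl)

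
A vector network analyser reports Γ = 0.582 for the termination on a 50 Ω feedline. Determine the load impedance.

Z_L = Z_0·(1 + Γ)/(1 − Γ) = 50·(1.58)/(0.418)

Z_L ≈ 189 Ω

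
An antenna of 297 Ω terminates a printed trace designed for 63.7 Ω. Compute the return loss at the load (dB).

Γ = (297 − 63.7)/(297 + 63.7) = 0.647
RL = −20·log₁₀|Γ| = −20·log₁₀(0.647)

RL ≈ 3.78 dB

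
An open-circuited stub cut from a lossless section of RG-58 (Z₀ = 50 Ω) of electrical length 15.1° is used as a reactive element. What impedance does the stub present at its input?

Z_in ≈ −j185 Ω

tan(βl) = 0.27
For an open-circuited stub, Z_in = −jZ_0·cot(βl) = −jZ_0/tan(βl)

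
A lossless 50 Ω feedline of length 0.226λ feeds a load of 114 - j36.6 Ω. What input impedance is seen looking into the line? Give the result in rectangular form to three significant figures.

Z_in ≈ 19.5 − j0.0357 Ω

βl = 2π × 0.226 = 81.4°
tan(βl) = tan(81.4°) = 6.58
Z_in = Z_0·(Z_L + jZ_0·tanβl)/(Z_0 + jZ_L·tanβl)
     = 50·(114 + j292)/(291 + j750)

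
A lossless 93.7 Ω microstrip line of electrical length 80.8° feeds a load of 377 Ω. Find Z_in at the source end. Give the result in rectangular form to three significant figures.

Z_in ≈ 23.9 − j14.2 Ω

tan(βl) = tan(80.8°) = 6.17
Z_in = Z_0·(Z_L + jZ_0·tanβl)/(Z_0 + jZ_L·tanβl)
     = 93.7·(377 + j579)/(93.7 + j2330)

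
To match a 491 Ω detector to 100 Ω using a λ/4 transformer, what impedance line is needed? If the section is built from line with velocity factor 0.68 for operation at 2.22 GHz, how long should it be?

Z_qwt ≈ 222 Ω; length ≈ 2.3 cm

Z_qwt = √(Z_0·R_L) = √(100 × 491) = √49100
λ = 0.68·c/f = 0.0919 m, so l = λ/4 = 0.023 m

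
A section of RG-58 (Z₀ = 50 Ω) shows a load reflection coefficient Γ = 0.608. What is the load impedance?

Z_L = Z_0·(1 + Γ)/(1 − Γ) = 50·(1.61)/(0.392)

Z_L ≈ 205 Ω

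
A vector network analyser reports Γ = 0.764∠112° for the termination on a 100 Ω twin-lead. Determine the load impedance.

Z_L ≈ 19.3 + j65.7 Ω

Z_L = Z_0·(1 + Γ)/(1 − Γ) = 100·(0.714 + j0.708)/(1.29 − j0.708)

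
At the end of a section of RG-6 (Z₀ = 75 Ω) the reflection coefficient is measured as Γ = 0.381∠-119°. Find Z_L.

Z_L ≈ 42.3 − j33 Ω

Z_L = Z_0·(1 + Γ)/(1 − Γ) = 75·(0.815 − j0.333)/(1.18 + j0.333)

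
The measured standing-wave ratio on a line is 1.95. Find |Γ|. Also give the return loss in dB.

|Γ| = (S − 1)/(S + 1) = (1.95 − 1)/(1.95 + 1) = 0.95/2.95
RL = −20·log₁₀|Γ| = −20·log₁₀(0.322)

|Γ| ≈ 0.322; return loss ≈ 9.84 dB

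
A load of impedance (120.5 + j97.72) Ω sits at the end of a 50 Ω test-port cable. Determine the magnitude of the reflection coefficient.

Γ = (Z_L − Z_0)/(Z_L + Z_0) = (70.5 + j97.72)/(170.5 + j97.72)
|Γ| = 120/197

|Γ| ≈ 0.613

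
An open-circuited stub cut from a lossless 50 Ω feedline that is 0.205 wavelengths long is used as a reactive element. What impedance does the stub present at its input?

Z_in ≈ −j14.5 Ω

βl = 2π × 0.205 = 73.8°
tan(βl) = 3.44
For an open-circuited stub, Z_in = −jZ_0·cot(βl) = −jZ_0/tan(βl)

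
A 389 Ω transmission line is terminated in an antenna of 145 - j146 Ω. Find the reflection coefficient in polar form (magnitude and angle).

Γ ≈ 0.514 ∠ -134°

Γ = (Z_L − Z_0)/(Z_L + Z_0) = (-244 − j146)/(534 − j146)
|Γ| = 284/554 = 0.514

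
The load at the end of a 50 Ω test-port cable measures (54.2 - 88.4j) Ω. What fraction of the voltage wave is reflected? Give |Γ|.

Γ = (Z_L − Z_0)/(Z_L + Z_0) = (4.2 − j88.4)/(104.2 − j88.4)
|Γ| = 88.5/137

|Γ| ≈ 0.648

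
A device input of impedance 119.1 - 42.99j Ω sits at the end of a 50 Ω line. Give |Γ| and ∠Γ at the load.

Γ = (Z_L − Z_0)/(Z_L + Z_0) = (69.1 − j42.99)/(169.1 − j42.99)
|Γ| = 81.4/174 = 0.466

Γ ≈ 0.466 ∠ -17.6°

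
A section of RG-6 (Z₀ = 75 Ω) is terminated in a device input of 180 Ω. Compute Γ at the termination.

Γ = (Z_L − Z_0)/(Z_L + Z_0) = (180 − 75)/(180 + 75) = 105/255

Γ = 0.412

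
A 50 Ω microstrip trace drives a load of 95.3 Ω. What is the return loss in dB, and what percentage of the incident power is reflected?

Γ = (95.3 − 50)/(95.3 + 50) = 0.312
RL = −20·log₁₀(0.312) = 10.1 dB
P_refl/P_inc = |Γ|² = 0.0972

RL ≈ 10.1 dB; 9.72% of incident power reflected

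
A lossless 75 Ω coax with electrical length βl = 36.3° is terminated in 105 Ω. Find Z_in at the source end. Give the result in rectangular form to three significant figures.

tan(βl) = tan(36.3°) = 0.735
Z_in = Z_0·(Z_L + jZ_0·tanβl)/(Z_0 + jZ_L·tanβl)
     = 75·(105 + j55.1)/(75 + j77.1)

Z_in ≈ 78.6 − j25.7 Ω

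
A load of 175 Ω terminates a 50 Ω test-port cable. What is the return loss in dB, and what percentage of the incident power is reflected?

Γ = (175 − 50)/(175 + 50) = 0.556
RL = −20·log₁₀(0.556) = 5.11 dB
P_refl/P_inc = |Γ|² = 0.309

RL ≈ 5.11 dB; 30.9% of incident power reflected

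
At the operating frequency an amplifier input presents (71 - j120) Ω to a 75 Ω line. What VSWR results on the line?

VSWR ≈ 4.48

Γ = (Z_L − Z_0)/(Z_L + Z_0) = (-4 − j120)/(146 − j120)
|Γ| = 120/189 = 0.635
VSWR = (1 + |Γ|)/(1 − |Γ|) = 1.64/0.365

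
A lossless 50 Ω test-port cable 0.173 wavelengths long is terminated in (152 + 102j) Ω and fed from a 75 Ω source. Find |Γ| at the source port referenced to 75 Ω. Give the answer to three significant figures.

βl = 2π × 0.173 = 62.3°
tan(βl) = 1.9
Z_in = Z_0·(Z_L + jZ_0·tanβl)/(Z_0 + jZ_L·tanβl) = 16.8 − j34.7 Ω
Γ_s = (Z_in − Z_s)/(Z_in + Z_s) = (-58.2 − j34.7)/(91.8 − j34.7), |Γ_s| = 0.69

|Γ| ≈ 0.69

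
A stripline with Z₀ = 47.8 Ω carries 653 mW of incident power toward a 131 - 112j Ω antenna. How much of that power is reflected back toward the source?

P_reflected ≈ 286 mW

|Γ| = |(83.2 − j112)/(178.8 − j112)| = 0.661
|Γ|² = 0.437
P_refl = |Γ|²·P_inc = 286 mW, P_del = (1 − |Γ|²)·P_inc = 367 mW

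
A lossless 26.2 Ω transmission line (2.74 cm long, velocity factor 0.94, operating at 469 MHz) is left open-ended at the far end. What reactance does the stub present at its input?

X_in ≈ -89 Ω (capacitive)

λ = v/f = 0.94·c / 469 MHz = 0.601 m
βl = 2π·l/λ = 2π × 0.0456 = 16.4°
tan(βl) = 0.294
For an open-ended stub, Z_in = −jZ_0·cot(βl) = −jZ_0/tan(βl)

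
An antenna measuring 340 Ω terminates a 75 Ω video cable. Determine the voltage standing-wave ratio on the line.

Γ = (340 − 75)/(340 + 75) = 0.639
VSWR = (1 + 0.639)/(1 − 0.639)

VSWR ≈ 4.53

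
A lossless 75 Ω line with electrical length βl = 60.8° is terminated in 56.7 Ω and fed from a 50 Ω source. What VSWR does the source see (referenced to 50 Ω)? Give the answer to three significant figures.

VSWR ≈ 1.83

tan(βl) = 1.79
Z_in = Z_0·(Z_L + jZ_0·tanβl)/(Z_0 + jZ_L·tanβl) = 84.2 + j20.3 Ω
Γ_s = (Z_in − Z_s)/(Z_in + Z_s) = (34.2 + j20.3)/(134 + j20.3), |Γ_s| = 0.293
VSWR = (1 + |Γ_s|)/(1 − |Γ_s|)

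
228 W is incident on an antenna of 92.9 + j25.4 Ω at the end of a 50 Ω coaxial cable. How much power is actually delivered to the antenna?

|Γ| = |(42.9 + j25.4)/(142.9 + j25.4)| = 0.343
|Γ|² = 0.118
P_refl = |Γ|²·P_inc = 26.9 W, P_del = (1 − |Γ|²)·P_inc = 201 W

P_delivered ≈ 201 W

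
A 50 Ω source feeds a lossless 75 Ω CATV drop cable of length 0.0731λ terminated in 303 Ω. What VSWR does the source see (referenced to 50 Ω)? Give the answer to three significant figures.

VSWR ≈ 5.42

βl = 2π × 0.0731 = 26.3°
tan(βl) = 0.495
Z_in = Z_0·(Z_L + jZ_0·tanβl)/(Z_0 + jZ_L·tanβl) = 75.5 − j114 Ω
Γ_s = (Z_in − Z_s)/(Z_in + Z_s) = (25.5 − j114)/(126 − j114), |Γ_s| = 0.688
VSWR = (1 + |Γ_s|)/(1 − |Γ_s|)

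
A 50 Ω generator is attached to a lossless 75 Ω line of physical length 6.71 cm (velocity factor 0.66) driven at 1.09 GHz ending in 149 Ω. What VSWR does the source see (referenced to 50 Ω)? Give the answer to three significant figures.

VSWR ≈ 2.2

λ = v/f = 0.66·c / 1.09 GHz = 0.182 m
βl = 2π·l/λ = 2π × 0.369 = 133°
tan(βl) = -1.07
Z_in = Z_0·(Z_L + jZ_0·tanβl)/(Z_0 + jZ_L·tanβl) = 57.8 + j42.8 Ω
Γ_s = (Z_in − Z_s)/(Z_in + Z_s) = (7.81 + j42.8)/(108 + j42.8), |Γ_s| = 0.375
VSWR = (1 + |Γ_s|)/(1 − |Γ_s|)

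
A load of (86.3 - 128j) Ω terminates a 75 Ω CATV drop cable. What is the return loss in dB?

RL ≈ 4.1 dB

Γ = (11.3 − j128)/(161.3 − j128), |Γ| = 0.624
RL = −20·log₁₀|Γ| = −20·log₁₀(0.624)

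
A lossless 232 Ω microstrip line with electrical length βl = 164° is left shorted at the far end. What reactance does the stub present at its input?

tan(βl) = -0.287
For a shorted stub, Z_in = jZ_0·tan(βl)

X_in ≈ -66.5 Ω (capacitive)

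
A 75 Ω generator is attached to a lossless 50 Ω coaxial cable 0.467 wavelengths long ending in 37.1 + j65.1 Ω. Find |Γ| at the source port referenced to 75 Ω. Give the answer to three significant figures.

βl = 2π × 0.467 = 168°
tan(βl) = -0.21
Z_in = Z_0·(Z_L + jZ_0·tanβl)/(Z_0 + jZ_L·tanβl) = 23.5 + j45.7 Ω
Γ_s = (Z_in − Z_s)/(Z_in + Z_s) = (-51.5 + j45.7)/(98.5 + j45.7), |Γ_s| = 0.634

|Γ| ≈ 0.634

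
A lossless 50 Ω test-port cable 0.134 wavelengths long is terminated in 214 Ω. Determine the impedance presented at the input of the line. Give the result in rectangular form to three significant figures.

Z_in ≈ 20.1 − j40.4 Ω

βl = 2π × 0.134 = 48.2°
tan(βl) = tan(48.2°) = 1.12
Z_in = Z_0·(Z_L + jZ_0·tanβl)/(Z_0 + jZ_L·tanβl)
     = 50·(214 + j56)/(50 + j240)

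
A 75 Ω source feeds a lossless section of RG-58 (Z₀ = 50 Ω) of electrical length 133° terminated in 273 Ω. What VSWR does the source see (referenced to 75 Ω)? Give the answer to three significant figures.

tan(βl) = -1.07
Z_in = Z_0·(Z_L + jZ_0·tanβl)/(Z_0 + jZ_L·tanβl) = 16.6 + j43.8 Ω
Γ_s = (Z_in − Z_s)/(Z_in + Z_s) = (-58.4 + j43.8)/(91.6 + j43.8), |Γ_s| = 0.718
VSWR = (1 + |Γ_s|)/(1 − |Γ_s|)

VSWR ≈ 6.1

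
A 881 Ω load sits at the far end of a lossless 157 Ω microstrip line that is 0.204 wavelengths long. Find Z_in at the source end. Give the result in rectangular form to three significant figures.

Z_in ≈ 30.4 − j45.1 Ω

βl = 2π × 0.204 = 73.4°
tan(βl) = tan(73.4°) = 3.36
Z_in = Z_0·(Z_L + jZ_0·tanβl)/(Z_0 + jZ_L·tanβl)
     = 157·(881 + j528)/(157 + j2960)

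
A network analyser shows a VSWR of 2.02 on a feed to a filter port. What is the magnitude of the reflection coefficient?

|Γ| = (S − 1)/(S + 1) = (2.02 − 1)/(2.02 + 1) = 1.02/3.02

|Γ| ≈ 0.338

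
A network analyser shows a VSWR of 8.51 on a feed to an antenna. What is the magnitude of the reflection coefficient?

|Γ| = (S − 1)/(S + 1) = (8.51 − 1)/(8.51 + 1) = 7.51/9.51

|Γ| ≈ 0.79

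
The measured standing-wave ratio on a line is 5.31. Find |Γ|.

|Γ| ≈ 0.683

|Γ| = (S − 1)/(S + 1) = (5.31 − 1)/(5.31 + 1) = 4.31/6.31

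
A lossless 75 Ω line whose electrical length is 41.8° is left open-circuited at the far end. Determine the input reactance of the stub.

tan(βl) = 0.894
For an open-circuited stub, Z_in = −jZ_0·cot(βl) = −jZ_0/tan(βl)

X_in ≈ -83.9 Ω (capacitive)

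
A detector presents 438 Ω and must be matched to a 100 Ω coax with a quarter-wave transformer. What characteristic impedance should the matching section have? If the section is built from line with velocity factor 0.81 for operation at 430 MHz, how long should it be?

Z_qwt = √(Z_0·R_L) = √(100 × 438) = √43800
λ = 0.81·c/f = 0.565 m, so l = λ/4 = 0.141 m

Z_qwt ≈ 209 Ω; length ≈ 14.1 cm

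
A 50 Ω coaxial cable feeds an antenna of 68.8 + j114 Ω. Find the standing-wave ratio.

VSWR ≈ 5.71

Γ = (Z_L − Z_0)/(Z_L + Z_0) = (18.8 + j114)/(118.8 + j114)
|Γ| = 116/165 = 0.702
VSWR = (1 + |Γ|)/(1 − |Γ|) = 1.7/0.298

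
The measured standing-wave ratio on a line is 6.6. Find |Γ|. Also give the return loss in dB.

|Γ| = (S − 1)/(S + 1) = (6.6 − 1)/(6.6 + 1) = 5.6/7.6
RL = −20·log₁₀|Γ| = −20·log₁₀(0.737)

|Γ| ≈ 0.737; return loss ≈ 2.65 dB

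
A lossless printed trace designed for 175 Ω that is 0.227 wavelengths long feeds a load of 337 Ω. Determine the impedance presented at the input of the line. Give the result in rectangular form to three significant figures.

Z_in ≈ 92.3 − j18.5 Ω

βl = 2π × 0.227 = 81.7°
tan(βl) = tan(81.7°) = 6.87
Z_in = Z_0·(Z_L + jZ_0·tanβl)/(Z_0 + jZ_L·tanβl)
     = 175·(337 + j1200)/(175 + j2320)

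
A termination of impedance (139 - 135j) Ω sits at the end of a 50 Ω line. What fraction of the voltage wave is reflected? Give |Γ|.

|Γ| ≈ 0.696

Γ = (Z_L − Z_0)/(Z_L + Z_0) = (89 − j135)/(189 − j135)
|Γ| = 162/232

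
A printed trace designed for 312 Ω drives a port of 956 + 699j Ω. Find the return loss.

RL ≈ 3.66 dB

Γ = (644 + j699)/(1268 + j699), |Γ| = 0.656
RL = −20·log₁₀|Γ| = −20·log₁₀(0.656)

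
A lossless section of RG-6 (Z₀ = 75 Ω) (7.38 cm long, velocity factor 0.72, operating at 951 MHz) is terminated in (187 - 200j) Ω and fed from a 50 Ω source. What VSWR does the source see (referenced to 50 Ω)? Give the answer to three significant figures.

VSWR ≈ 5.55

λ = v/f = 0.72·c / 951 MHz = 0.227 m
βl = 2π·l/λ = 2π × 0.325 = 117°
tan(βl) = -1.96
Z_in = Z_0·(Z_L + jZ_0·tanβl)/(Z_0 + jZ_L·tanβl) = 21.7 + j56.9 Ω
Γ_s = (Z_in − Z_s)/(Z_in + Z_s) = (-28.3 + j56.9)/(71.7 + j56.9), |Γ_s| = 0.695
VSWR = (1 + |Γ_s|)/(1 − |Γ_s|)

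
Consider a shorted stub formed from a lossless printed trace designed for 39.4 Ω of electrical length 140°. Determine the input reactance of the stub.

X_in ≈ -33.1 Ω (capacitive)

tan(βl) = -0.839
For a shorted stub, Z_in = jZ_0·tan(βl)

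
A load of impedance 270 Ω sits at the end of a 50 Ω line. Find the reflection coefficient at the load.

Γ = (Z_L − Z_0)/(Z_L + Z_0) = (270 − 50)/(270 + 50) = 220/320

Γ = 0.688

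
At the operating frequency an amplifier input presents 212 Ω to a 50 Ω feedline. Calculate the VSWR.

Γ = (212 − 50)/(212 + 50) = 0.618
VSWR = (1 + 0.618)/(1 − 0.618)

VSWR ≈ 4.24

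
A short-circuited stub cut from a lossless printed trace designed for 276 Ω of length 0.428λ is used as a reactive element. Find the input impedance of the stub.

βl = 2π × 0.428 = 154°
tan(βl) = -0.486
For a short-circuited stub, Z_in = jZ_0·tan(βl)

Z_in ≈ −j134 Ω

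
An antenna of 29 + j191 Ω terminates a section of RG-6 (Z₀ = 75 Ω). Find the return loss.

RL ≈ 0.883 dB

Γ = (-46 + j191)/(104 + j191), |Γ| = 0.903
RL = −20·log₁₀|Γ| = −20·log₁₀(0.903)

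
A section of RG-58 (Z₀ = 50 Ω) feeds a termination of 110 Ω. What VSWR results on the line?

For a purely resistive load, VSWR = R_L/Z_0 or Z_0/R_L (whichever > 1) = 110/50

VSWR ≈ 2.2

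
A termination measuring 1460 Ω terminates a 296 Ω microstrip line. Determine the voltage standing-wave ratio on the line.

VSWR ≈ 4.93

Γ = (1460 − 296)/(1460 + 296) = 0.663
VSWR = (1 + 0.663)/(1 − 0.663)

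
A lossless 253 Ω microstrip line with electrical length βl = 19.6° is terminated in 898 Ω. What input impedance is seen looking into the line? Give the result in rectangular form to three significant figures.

Z_in ≈ 390 − j402 Ω

tan(βl) = tan(19.6°) = 0.356
Z_in = Z_0·(Z_L + jZ_0·tanβl)/(Z_0 + jZ_L·tanβl)
     = 253·(898 + j90.1)/(253 + j320)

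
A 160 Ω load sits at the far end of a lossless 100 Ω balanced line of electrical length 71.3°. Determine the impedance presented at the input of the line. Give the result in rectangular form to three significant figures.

tan(βl) = tan(71.3°) = 2.95
Z_in = Z_0·(Z_L + jZ_0·tanβl)/(Z_0 + jZ_L·tanβl)
     = 100·(160 + j295)/(100 + j473)

Z_in ≈ 66.7 − j19.7 Ω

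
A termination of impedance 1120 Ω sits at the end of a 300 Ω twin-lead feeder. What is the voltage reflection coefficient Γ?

Γ = (Z_L − Z_0)/(Z_L + Z_0) = (1120 − 300)/(1120 + 300) = 820/1420

Γ = 0.577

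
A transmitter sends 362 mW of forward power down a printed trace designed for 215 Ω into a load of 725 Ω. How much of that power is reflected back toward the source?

Γ = (725 − 215)/(725 + 215) = 0.543
|Γ|² = 0.294
P_refl = |Γ|²·P_inc = 107 mW, P_del = (1 − |Γ|²)·P_inc = 255 mW

P_reflected ≈ 107 mW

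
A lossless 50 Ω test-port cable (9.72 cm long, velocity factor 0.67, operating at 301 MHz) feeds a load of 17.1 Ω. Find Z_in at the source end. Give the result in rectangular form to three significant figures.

Z_in ≈ 38.4 + j47.9 Ω

λ = v/f = 0.67·c / 301 MHz = 0.668 m
βl = 2π·l/λ = 2π × 0.146 = 52.4°
tan(βl) = tan(52.4°) = 1.3
Z_in = Z_0·(Z_L + jZ_0·tanβl)/(Z_0 + jZ_L·tanβl)
     = 50·(17.1 + j64.9)/(50 + j22.2)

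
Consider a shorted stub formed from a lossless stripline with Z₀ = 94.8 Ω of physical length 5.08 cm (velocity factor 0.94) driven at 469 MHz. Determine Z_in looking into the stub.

λ = v/f = 0.94·c / 469 MHz = 0.601 m
βl = 2π·l/λ = 2π × 0.0845 = 30.4°
tan(βl) = 0.587
For a shorted stub, Z_in = jZ_0·tan(βl)

Z_in ≈ +j55.7 Ω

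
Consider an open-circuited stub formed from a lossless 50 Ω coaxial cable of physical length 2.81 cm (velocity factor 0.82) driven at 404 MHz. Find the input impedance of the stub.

Z_in ≈ −j168 Ω

λ = v/f = 0.82·c / 404 MHz = 0.609 m
βl = 2π·l/λ = 2π × 0.0461 = 16.6°
tan(βl) = 0.298
For an open-circuited stub, Z_in = −jZ_0·cot(βl) = −jZ_0/tan(βl)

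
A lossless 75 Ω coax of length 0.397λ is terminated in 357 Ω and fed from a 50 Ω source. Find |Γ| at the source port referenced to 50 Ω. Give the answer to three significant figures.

βl = 2π × 0.397 = 143°
tan(βl) = -0.756
Z_in = Z_0·(Z_L + jZ_0·tanβl)/(Z_0 + jZ_L·tanβl) = 40.2 + j88.1 Ω
Γ_s = (Z_in − Z_s)/(Z_in + Z_s) = (-9.77 + j88.1)/(90.2 + j88.1), |Γ_s| = 0.703

|Γ| ≈ 0.703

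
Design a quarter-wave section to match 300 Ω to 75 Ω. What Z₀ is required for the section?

Z_qwt = √(Z_0·R_L) = √(75 × 300) = √22500

Z_qwt ≈ 150 Ω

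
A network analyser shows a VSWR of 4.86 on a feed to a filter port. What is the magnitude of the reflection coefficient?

|Γ| ≈ 0.659

|Γ| = (S − 1)/(S + 1) = (4.86 − 1)/(4.86 + 1) = 3.86/5.86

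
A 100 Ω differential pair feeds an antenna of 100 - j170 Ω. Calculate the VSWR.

VSWR ≈ 4.68

Γ = (Z_L − Z_0)/(Z_L + Z_0) = (0 − j170)/(200 − j170)
|Γ| = 170/262 = 0.648
VSWR = (1 + |Γ|)/(1 − |Γ|) = 1.65/0.352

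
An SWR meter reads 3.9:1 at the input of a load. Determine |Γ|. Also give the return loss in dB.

|Γ| = (S − 1)/(S + 1) = (3.9 − 1)/(3.9 + 1) = 2.9/4.9
RL = −20·log₁₀|Γ| = −20·log₁₀(0.592)

|Γ| ≈ 0.592; return loss ≈ 4.56 dB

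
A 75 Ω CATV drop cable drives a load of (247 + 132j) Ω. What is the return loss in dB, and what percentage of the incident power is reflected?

Γ = (172 + j132)/(322 + j132), |Γ| = 0.623
RL = −20·log₁₀(0.623) = 4.11 dB
P_refl/P_inc = |Γ|² = 0.388

RL ≈ 4.11 dB; 38.8% of incident power reflected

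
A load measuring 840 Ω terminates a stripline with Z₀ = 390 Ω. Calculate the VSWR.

For a purely resistive load, VSWR = R_L/Z_0 or Z_0/R_L (whichever > 1) = 840/390

VSWR ≈ 2.15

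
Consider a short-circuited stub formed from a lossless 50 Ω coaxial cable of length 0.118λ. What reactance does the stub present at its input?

βl = 2π × 0.118 = 42.5°
tan(βl) = 0.916
For a short-circuited stub, Z_in = jZ_0·tan(βl)

X_in ≈ 45.8 Ω (inductive)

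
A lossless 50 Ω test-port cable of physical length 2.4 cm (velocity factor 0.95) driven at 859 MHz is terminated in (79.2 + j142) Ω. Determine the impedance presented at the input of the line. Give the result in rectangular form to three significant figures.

Z_in ≈ 131 − j168 Ω

λ = v/f = 0.95·c / 859 MHz = 0.332 m
βl = 2π·l/λ = 2π × 0.0723 = 26°
tan(βl) = tan(26°) = 0.489
Z_in = Z_0·(Z_L + jZ_0·tanβl)/(Z_0 + jZ_L·tanβl)
     = 50·(79.2 + j166)/(-19.4 + j38.7)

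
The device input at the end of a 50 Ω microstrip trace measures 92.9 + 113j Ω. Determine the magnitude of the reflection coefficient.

|Γ| ≈ 0.663

Γ = (Z_L − Z_0)/(Z_L + Z_0) = (42.9 + j113)/(142.9 + j113)
|Γ| = 121/182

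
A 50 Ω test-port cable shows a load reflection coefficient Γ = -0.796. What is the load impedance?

Z_L ≈ 5.68 Ω

Z_L = Z_0·(1 + Γ)/(1 − Γ) = 50·(0.204)/(1.8)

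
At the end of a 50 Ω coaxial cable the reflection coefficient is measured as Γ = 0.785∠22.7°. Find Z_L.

Z_L = Z_0·(1 + Γ)/(1 − Γ) = 50·(1.72 + j0.303)/(0.276 − j0.303)

Z_L ≈ 114 + j180 Ω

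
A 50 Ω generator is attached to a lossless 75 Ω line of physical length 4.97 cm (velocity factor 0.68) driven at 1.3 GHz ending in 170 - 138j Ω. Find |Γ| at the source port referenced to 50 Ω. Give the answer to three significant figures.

λ = v/f = 0.68·c / 1.3 GHz = 0.157 m
βl = 2π·l/λ = 2π × 0.317 = 114°
tan(βl) = -2.24
Z_in = Z_0·(Z_L + jZ_0·tanβl)/(Z_0 + jZ_L·tanβl) = 28.8 + j51.1 Ω
Γ_s = (Z_in − Z_s)/(Z_in + Z_s) = (-21.2 + j51.1)/(78.8 + j51.1), |Γ_s| = 0.589

|Γ| ≈ 0.589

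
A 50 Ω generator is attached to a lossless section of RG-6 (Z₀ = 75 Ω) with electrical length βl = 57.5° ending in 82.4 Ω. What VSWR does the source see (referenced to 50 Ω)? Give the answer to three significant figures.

tan(βl) = 1.57
Z_in = Z_0·(Z_L + jZ_0·tanβl)/(Z_0 + jZ_L·tanβl) = 71.8 − j6.13 Ω
Γ_s = (Z_in − Z_s)/(Z_in + Z_s) = (21.8 − j6.13)/(122 − j6.13), |Γ_s| = 0.186
VSWR = (1 + |Γ_s|)/(1 − |Γ_s|)

VSWR ≈ 1.46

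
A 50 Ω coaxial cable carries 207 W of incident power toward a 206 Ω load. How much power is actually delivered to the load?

P_delivered ≈ 130 W

Γ = (206 − 50)/(206 + 50) = 0.609
|Γ|² = 0.371
P_refl = |Γ|²·P_inc = 76.9 W, P_del = (1 − |Γ|²)·P_inc = 130 W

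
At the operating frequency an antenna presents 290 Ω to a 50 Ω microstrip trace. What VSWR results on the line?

VSWR ≈ 5.8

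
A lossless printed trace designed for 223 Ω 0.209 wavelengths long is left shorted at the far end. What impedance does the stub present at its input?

βl = 2π × 0.209 = 75.2°
tan(βl) = 3.8
For a shorted stub, Z_in = jZ_0·tan(βl)

Z_in ≈ +j846 Ω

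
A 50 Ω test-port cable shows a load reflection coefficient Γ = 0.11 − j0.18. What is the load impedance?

Z_L = Z_0·(1 + Γ)/(1 − Γ) = 50·(1.11 − j0.18)/(0.89 + j0.18)

Z_L ≈ 57.9 − j21.8 Ω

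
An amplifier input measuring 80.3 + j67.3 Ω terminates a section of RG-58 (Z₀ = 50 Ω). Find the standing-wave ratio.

VSWR ≈ 3.03

Γ = (Z_L − Z_0)/(Z_L + Z_0) = (30.3 + j67.3)/(130.3 + j67.3)
|Γ| = 73.8/147 = 0.503
VSWR = (1 + |Γ|)/(1 − |Γ|) = 1.5/0.497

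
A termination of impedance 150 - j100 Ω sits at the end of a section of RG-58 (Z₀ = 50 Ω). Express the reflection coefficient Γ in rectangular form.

Γ ≈ 0.6 − j0.2

Γ = (Z_L − Z_0)/(Z_L + Z_0) = (100 − j100)/(200 − j100)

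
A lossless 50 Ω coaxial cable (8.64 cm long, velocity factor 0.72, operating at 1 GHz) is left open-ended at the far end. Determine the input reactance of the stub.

X_in ≈ 68.8 Ω (inductive)

λ = v/f = 0.72·c / 1 GHz = 0.216 m
βl = 2π·l/λ = 2π × 0.4 = 144°
tan(βl) = -0.727
For an open-ended stub, Z_in = −jZ_0·cot(βl) = −jZ_0/tan(βl)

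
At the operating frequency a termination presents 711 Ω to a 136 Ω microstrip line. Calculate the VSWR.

VSWR ≈ 5.23

Γ = (711 − 136)/(711 + 136) = 0.679
VSWR = (1 + 0.679)/(1 − 0.679)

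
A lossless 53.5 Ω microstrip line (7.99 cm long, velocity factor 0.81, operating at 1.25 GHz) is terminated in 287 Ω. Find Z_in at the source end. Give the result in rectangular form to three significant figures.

Z_in ≈ 32.6 + j75.8 Ω

λ = v/f = 0.81·c / 1.25 GHz = 0.194 m
βl = 2π·l/λ = 2π × 0.411 = 148°
tan(βl) = tan(148°) = -0.626
Z_in = Z_0·(Z_L + jZ_0·tanβl)/(Z_0 + jZ_L·tanβl)
     = 53.5·(287 − j33.5)/(53.5 − j180)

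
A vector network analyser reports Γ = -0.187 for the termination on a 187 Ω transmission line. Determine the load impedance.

Z_L ≈ 128 Ω

Z_L = Z_0·(1 + Γ)/(1 − Γ) = 187·(0.813)/(1.19)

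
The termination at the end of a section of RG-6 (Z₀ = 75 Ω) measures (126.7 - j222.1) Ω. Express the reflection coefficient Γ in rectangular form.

Γ = (Z_L − Z_0)/(Z_L + Z_0) = (51.7 − j222.1)/(201.7 − j222.1)

Γ ≈ 0.664 − j0.37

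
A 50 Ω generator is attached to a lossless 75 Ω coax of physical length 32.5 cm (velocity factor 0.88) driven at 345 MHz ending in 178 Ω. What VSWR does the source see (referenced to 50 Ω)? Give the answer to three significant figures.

VSWR ≈ 3.19

λ = v/f = 0.88·c / 345 MHz = 0.765 m
βl = 2π·l/λ = 2π × 0.425 = 153°
tan(βl) = -0.512
Z_in = Z_0·(Z_L + jZ_0·tanβl)/(Z_0 + jZ_L·tanβl) = 90.7 + j71.8 Ω
Γ_s = (Z_in − Z_s)/(Z_in + Z_s) = (40.7 + j71.8)/(141 + j71.8), |Γ_s| = 0.523
VSWR = (1 + |Γ_s|)/(1 − |Γ_s|)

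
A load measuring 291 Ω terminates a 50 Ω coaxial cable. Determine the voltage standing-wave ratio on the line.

Γ = (291 − 50)/(291 + 50) = 0.707
VSWR = (1 + 0.707)/(1 − 0.707)

VSWR ≈ 5.82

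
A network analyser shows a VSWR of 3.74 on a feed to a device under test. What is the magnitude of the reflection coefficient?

|Γ| = (S − 1)/(S + 1) = (3.74 − 1)/(3.74 + 1) = 2.74/4.74

|Γ| ≈ 0.578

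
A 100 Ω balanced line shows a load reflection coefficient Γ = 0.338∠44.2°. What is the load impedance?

Z_L = Z_0·(1 + Γ)/(1 − Γ) = 100·(1.24 + j0.236)/(0.758 − j0.236)

Z_L ≈ 141 + j74.9 Ω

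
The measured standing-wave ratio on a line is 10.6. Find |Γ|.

|Γ| ≈ 0.828

|Γ| = (S − 1)/(S + 1) = (10.6 − 1)/(10.6 + 1) = 9.6/11.6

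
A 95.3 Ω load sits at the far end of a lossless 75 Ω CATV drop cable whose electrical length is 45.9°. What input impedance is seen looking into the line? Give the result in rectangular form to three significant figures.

tan(βl) = tan(45.9°) = 1.03
Z_in = Z_0·(Z_L + jZ_0·tanβl)/(Z_0 + jZ_L·tanβl)
     = 75·(95.3 + j77.4)/(75 + j98.3)

Z_in ≈ 72.4 − j17.5 Ω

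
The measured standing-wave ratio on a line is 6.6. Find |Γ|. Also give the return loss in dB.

|Γ| ≈ 0.737; return loss ≈ 2.65 dB

|Γ| = (S − 1)/(S + 1) = (6.6 − 1)/(6.6 + 1) = 5.6/7.6
RL = −20·log₁₀|Γ| = −20·log₁₀(0.737)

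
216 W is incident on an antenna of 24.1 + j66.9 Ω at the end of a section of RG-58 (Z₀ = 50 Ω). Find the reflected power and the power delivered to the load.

P_reflected ≈ 112 W; P_delivered ≈ 104 W

|Γ| = |(-25.9 + j66.9)/(74.1 + j66.9)| = 0.719
|Γ|² = 0.516
P_refl = |Γ|²·P_inc = 112 W, P_del = (1 − |Γ|²)·P_inc = 104 W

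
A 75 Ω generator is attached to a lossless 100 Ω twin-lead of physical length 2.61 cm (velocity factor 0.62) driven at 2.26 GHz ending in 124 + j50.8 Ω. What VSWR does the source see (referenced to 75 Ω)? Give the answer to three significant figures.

λ = v/f = 0.62·c / 2.26 GHz = 0.0823 m
βl = 2π·l/λ = 2π × 0.317 = 114°
tan(βl) = -2.23
Z_in = Z_0·(Z_L + jZ_0·tanβl)/(Z_0 + jZ_L·tanβl) = 60.7 − j1.99 Ω
Γ_s = (Z_in − Z_s)/(Z_in + Z_s) = (-14.3 − j1.99)/(136 − j1.99), |Γ_s| = 0.106
VSWR = (1 + |Γ_s|)/(1 − |Γ_s|)

VSWR ≈ 1.24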